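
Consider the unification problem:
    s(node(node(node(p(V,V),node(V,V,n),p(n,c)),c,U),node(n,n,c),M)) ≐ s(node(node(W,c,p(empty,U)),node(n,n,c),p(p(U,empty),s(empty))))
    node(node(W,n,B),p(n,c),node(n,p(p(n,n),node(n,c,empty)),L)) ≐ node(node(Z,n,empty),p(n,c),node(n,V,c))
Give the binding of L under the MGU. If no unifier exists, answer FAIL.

Decompose s/1: node(node(node(p(V,V),node(V,V,n),p(n,c)),c,U),node(n,n,c),M) ≐ node(node(W,c,p(empty,U)),node(n,n,c),p(p(U,empty),s(empty))).
Decompose node/3: node(node(p(V,V),node(V,V,n),p(n,c)),c,U) ≐ node(W,c,p(empty,U)),  node(n,n,c) ≐ node(n,n,c),  M ≐ p(p(U,empty),s(empty)).
Decompose node/3: node(p(V,V),node(V,V,n),p(n,c)) ≐ W,  c ≐ c,  U ≐ p(empty,U).
Bind W := node(p(V,V),node(V,V,n),p(n,c)); substituting into the one remaining equation that mentions W gives: node(node(node(p(V,V),node(V,V,n),p(n,c)),n,B),p(n,c),node(n,p(p(n,n),node(n,c,empty)),L)) ≐ node(node(Z,n,empty),p(n,c),node(n,V,c)).
Delete trivial equation c ≐ c.
Occurs check fails: U occurs in p(empty,U); the equation U ≐ p(empty,U) has no finite solution.

FAIL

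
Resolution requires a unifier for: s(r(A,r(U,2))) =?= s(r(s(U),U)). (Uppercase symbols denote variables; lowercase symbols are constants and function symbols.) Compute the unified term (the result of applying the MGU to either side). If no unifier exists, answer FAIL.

Decompose s/1: r(A,r(U,2)) =?= r(s(U),U).
Decompose r/2: A =?= s(U),  r(U,2) =?= U.
Bind A := s(U); no other remaining equation mentions A.
Occurs check fails: U occurs in r(U,2); the equation U =?= r(U,2) has no finite solution.

FAIL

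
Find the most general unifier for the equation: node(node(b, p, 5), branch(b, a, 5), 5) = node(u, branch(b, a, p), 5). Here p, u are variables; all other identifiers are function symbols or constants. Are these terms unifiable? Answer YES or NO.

YES

Decompose node/3: node(b, p, 5) = u,  branch(b, a, 5) = branch(b, a, p),  5 = 5.
Bind u := node(b, p, 5); no other remaining equation mentions u.
Decompose branch/3: b = b,  a = a,  5 = p.
Delete trivial equation b = b.
Delete trivial equation a = a.
Bind p := 5; no other remaining equation mentions p. Substituting into the earlier binding gives u := node(b, 5, 5).
Delete trivial equation 5 = 5.
No equations remain and no clash or occurs-check failure arose, so a unifier exists.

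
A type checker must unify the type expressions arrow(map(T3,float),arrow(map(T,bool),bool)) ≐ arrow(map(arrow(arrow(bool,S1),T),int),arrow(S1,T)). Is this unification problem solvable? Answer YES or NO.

Decompose arrow/2: map(T3,float) ≐ map(arrow(arrow(bool,S1),T),int),  arrow(map(T,bool),bool) ≐ arrow(S1,T).
Decompose map/2: T3 ≐ arrow(arrow(bool,S1),T),  float ≐ int.
Bind T3 := arrow(arrow(bool,S1),T); no other remaining equation mentions T3.
Clash: constants float and int differ; no unifier exists.

NO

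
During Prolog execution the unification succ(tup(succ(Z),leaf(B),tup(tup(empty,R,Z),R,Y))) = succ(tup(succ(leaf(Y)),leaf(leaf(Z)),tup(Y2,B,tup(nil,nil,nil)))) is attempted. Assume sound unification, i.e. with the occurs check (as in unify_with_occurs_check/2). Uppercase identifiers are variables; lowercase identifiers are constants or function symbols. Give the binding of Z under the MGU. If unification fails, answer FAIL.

Decompose succ/1: tup(succ(Z),leaf(B),tup(tup(empty,R,Z),R,Y)) = tup(succ(leaf(Y)),leaf(leaf(Z)),tup(Y2,B,tup(nil,nil,nil))).
Decompose tup/3: succ(Z) = succ(leaf(Y)),  leaf(B) = leaf(leaf(Z)),  tup(tup(empty,R,Z),R,Y) = tup(Y2,B,tup(nil,nil,nil)).
Decompose succ/1: Z = leaf(Y).
Bind Z := leaf(Y); substituting into the remaining equations gives: leaf(B) = leaf(leaf(leaf(Y))),  tup(tup(empty,R,leaf(Y)),R,Y) = tup(Y2,B,tup(nil,nil,nil)).
Decompose leaf/1: B = leaf(leaf(Y)).
Bind B := leaf(leaf(Y)); substituting into the remaining equation gives: tup(tup(empty,R,leaf(Y)),R,Y) = tup(Y2,leaf(leaf(Y)),tup(nil,nil,nil)).
Decompose tup/3: tup(empty,R,leaf(Y)) = Y2,  R = leaf(leaf(Y)),  Y = tup(nil,nil,nil).
Bind Y2 := tup(empty,R,leaf(Y)); no other remaining equation mentions Y2.
Bind R := leaf(leaf(Y)); no other remaining equation mentions R. Substituting into the earlier binding gives Y2 := tup(empty,leaf(leaf(Y)),leaf(Y)).
Bind Y := tup(nil,nil,nil). Substituting into the earlier bindings gives Z := leaf(tup(nil,nil,nil)), B := leaf(leaf(tup(nil,nil,nil))), Y2 := tup(empty,leaf(leaf(tup(nil,nil,nil))),leaf(tup(nil,nil,nil))), R := leaf(leaf(tup(nil,nil,nil))).
MGU = { Z = leaf(tup(nil,nil,nil)), B = leaf(leaf(tup(nil,nil,nil))), Y2 = tup(empty,leaf(leaf(tup(nil,nil,nil))),leaf(tup(nil,nil,nil))), R = leaf(leaf(tup(nil,nil,nil))), Y = tup(nil,nil,nil) }, so Z = leaf(tup(nil,nil,nil)).

leaf(tup(nil,nil,nil))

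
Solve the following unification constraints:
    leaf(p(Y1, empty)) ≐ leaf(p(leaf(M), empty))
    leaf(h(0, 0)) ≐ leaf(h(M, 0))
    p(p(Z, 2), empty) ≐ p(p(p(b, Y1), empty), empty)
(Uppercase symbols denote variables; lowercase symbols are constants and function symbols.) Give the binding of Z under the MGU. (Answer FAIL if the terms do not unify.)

FAIL

Decompose leaf/1: p(Y1, empty) ≐ p(leaf(M), empty).
Decompose p/2: Y1 ≐ leaf(M),  empty ≐ empty.
Bind Y1 := leaf(M); substituting into the one remaining equation that mentions Y1 gives: p(p(Z, 2), empty) ≐ p(p(p(b, leaf(M)), empty), empty).
Delete trivial equation empty ≐ empty.
Decompose leaf/1: h(0, 0) ≐ h(M, 0).
Decompose h/2: 0 ≐ M,  0 ≐ 0.
Bind M := 0; substituting into the one remaining equation that mentions M gives: p(p(Z, 2), empty) ≐ p(p(p(b, leaf(0)), empty), empty). Substituting into the earlier binding gives Y1 := leaf(0).
Delete trivial equation 0 ≐ 0.
Decompose p/2: p(Z, 2) ≐ p(p(b, leaf(0)), empty),  empty ≐ empty.
Decompose p/2: Z ≐ p(b, leaf(0)),  2 ≐ empty.
Bind Z := p(b, leaf(0)); no other remaining equation mentions Z.
Clash: constants 2 and empty differ; no unifier exists.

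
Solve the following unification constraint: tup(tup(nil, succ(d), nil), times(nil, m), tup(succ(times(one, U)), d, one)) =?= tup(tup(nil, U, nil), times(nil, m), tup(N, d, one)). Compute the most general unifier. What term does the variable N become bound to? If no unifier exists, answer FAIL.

succ(times(one, succ(d)))

Decompose tup/3: tup(nil, succ(d), nil) =?= tup(nil, U, nil),  times(nil, m) =?= times(nil, m),  tup(succ(times(one, U)), d, one) =?= tup(N, d, one).
Decompose tup/3: nil =?= nil,  succ(d) =?= U,  nil =?= nil.
Delete trivial equation nil =?= nil.
Bind U := succ(d); substituting into the one remaining equation that mentions U gives: tup(succ(times(one, succ(d))), d, one) =?= tup(N, d, one).
Delete trivial equation nil =?= nil.
Delete trivial equation times(nil, m) =?= times(nil, m).
Decompose tup/3: succ(times(one, succ(d))) =?= N,  d =?= d,  one =?= one.
Bind N := succ(times(one, succ(d))); no other remaining equation mentions N.
Delete trivial equation d =?= d.
Delete trivial equation one =?= one.
MGU = { U := succ(d), N := succ(times(one, succ(d))) }, so N := succ(times(one, succ(d))).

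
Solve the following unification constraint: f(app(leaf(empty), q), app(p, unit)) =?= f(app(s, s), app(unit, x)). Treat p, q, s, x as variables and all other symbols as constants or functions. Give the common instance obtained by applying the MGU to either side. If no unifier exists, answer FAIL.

Decompose f/2: app(leaf(empty), q) =?= app(s, s),  app(p, unit) =?= app(unit, x).
Decompose app/2: leaf(empty) =?= s,  q =?= s.
Bind s := leaf(empty); substituting into the one remaining equation that mentions s gives: q =?= leaf(empty).
Bind q := leaf(empty); no other remaining equation mentions q.
Decompose app/2: p =?= unit,  unit =?= x.
Bind p := unit; no other remaining equation mentions p.
Bind x := unit.
Applying the MGU to either side gives f(app(leaf(empty), leaf(empty)), app(unit, unit)).

f(app(leaf(empty), leaf(empty)), app(unit, unit))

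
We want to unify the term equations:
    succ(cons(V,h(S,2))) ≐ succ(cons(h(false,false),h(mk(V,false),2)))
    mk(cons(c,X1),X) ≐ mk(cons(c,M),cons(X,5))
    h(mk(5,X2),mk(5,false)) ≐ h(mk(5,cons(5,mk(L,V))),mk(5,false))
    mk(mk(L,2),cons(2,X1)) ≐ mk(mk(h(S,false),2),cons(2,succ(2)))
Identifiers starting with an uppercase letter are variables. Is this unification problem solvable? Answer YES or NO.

NO

Decompose succ/1: cons(V,h(S,2)) ≐ cons(h(false,false),h(mk(V,false),2)).
Decompose cons/2: V ≐ h(false,false),  h(S,2) ≐ h(mk(V,false),2).
Bind V := h(false,false); substituting into the 2 remaining equations that mention V gives: h(S,2) ≐ h(mk(h(false,false),false),2),  h(mk(5,X2),mk(5,false)) ≐ h(mk(5,cons(5,mk(L,h(false,false)))),mk(5,false)).
Decompose h/2: S ≐ mk(h(false,false),false),  2 ≐ 2.
Bind S := mk(h(false,false),false); substituting into the one remaining equation that mentions S gives: mk(mk(L,2),cons(2,X1)) ≐ mk(mk(h(mk(h(false,false),false),false),2),cons(2,succ(2))).
Delete trivial equation 2 ≐ 2.
Decompose mk/2: cons(c,X1) ≐ cons(c,M),  X ≐ cons(X,5).
Decompose cons/2: c ≐ c,  X1 ≐ M.
Delete trivial equation c ≐ c.
Bind X1 := M; substituting into the one remaining equation that mentions X1 gives: mk(mk(L,2),cons(2,M)) ≐ mk(mk(h(mk(h(false,false),false),false),2),cons(2,succ(2))).
Occurs check fails: X occurs in cons(X,5); the equation X ≐ cons(X,5) has no finite solution.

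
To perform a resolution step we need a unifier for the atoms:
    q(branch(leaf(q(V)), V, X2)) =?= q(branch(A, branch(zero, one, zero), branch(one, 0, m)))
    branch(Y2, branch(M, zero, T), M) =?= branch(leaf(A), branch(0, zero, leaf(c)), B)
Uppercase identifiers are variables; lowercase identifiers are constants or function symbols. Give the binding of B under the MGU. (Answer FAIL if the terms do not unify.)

0

Decompose q/1: branch(leaf(q(V)), V, X2) =?= branch(A, branch(zero, one, zero), branch(one, 0, m)).
Decompose branch/3: leaf(q(V)) =?= A,  V =?= branch(zero, one, zero),  X2 =?= branch(one, 0, m).
Bind A := leaf(q(V)); substituting into the one remaining equation that mentions A gives: branch(Y2, branch(M, zero, T), M) =?= branch(leaf(leaf(q(V))), branch(0, zero, leaf(c)), B).
Bind V := branch(zero, one, zero); substituting into the one remaining equation that mentions V gives: branch(Y2, branch(M, zero, T), M) =?= branch(leaf(leaf(q(branch(zero, one, zero)))), branch(0, zero, leaf(c)), B). Substituting into the earlier binding gives A := leaf(q(branch(zero, one, zero))).
Bind X2 := branch(one, 0, m); no other remaining equation mentions X2.
Decompose branch/3: Y2 =?= leaf(leaf(q(branch(zero, one, zero)))),  branch(M, zero, T) =?= branch(0, zero, leaf(c)),  M =?= B.
Bind Y2 := leaf(leaf(q(branch(zero, one, zero)))); no other remaining equation mentions Y2.
Decompose branch/3: M =?= 0,  zero =?= zero,  T =?= leaf(c).
Bind M := 0; substituting into the one remaining equation that mentions M gives: 0 =?= B.
Delete trivial equation zero =?= zero.
Bind T := leaf(c); no other remaining equation mentions T.
Bind B := 0.
MGU = { A := leaf(q(branch(zero, one, zero))), V := branch(zero, one, zero), X2 := branch(one, 0, m), Y2 := leaf(leaf(q(branch(zero, one, zero)))), M := 0, T := leaf(c), B := 0 }, so B := 0.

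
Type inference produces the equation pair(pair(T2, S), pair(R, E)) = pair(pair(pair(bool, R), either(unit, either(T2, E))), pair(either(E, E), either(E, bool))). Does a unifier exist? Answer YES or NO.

Decompose pair/2: pair(T2, S) = pair(pair(bool, R), either(unit, either(T2, E))),  pair(R, E) = pair(either(E, E), either(E, bool)).
Decompose pair/2: T2 = pair(bool, R),  S = either(unit, either(T2, E)).
Bind T2 := pair(bool, R); substituting into the one remaining equation that mentions T2 gives: S = either(unit, either(pair(bool, R), E)).
Bind S := either(unit, either(pair(bool, R), E)); no other remaining equation mentions S.
Decompose pair/2: R = either(E, E),  E = either(E, bool).
Bind R := either(E, E); no other remaining equation mentions R. Substituting into the earlier bindings gives T2 := pair(bool, either(E, E)), S := either(unit, either(pair(bool, either(E, E)), E)).
Occurs check fails: E occurs in either(E, bool); the equation E = either(E, bool) has no finite solution.

NO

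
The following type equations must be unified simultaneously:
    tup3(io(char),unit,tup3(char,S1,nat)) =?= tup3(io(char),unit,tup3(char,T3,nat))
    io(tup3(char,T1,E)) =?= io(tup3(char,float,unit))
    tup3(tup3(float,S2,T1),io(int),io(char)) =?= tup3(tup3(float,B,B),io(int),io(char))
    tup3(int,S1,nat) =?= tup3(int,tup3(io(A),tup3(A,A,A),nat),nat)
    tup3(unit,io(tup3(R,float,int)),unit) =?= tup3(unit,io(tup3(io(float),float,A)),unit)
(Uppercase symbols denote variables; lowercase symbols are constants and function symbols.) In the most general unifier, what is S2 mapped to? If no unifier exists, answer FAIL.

float

Decompose tup3/3: io(char) =?= io(char),  unit =?= unit,  tup3(char,S1,nat) =?= tup3(char,T3,nat).
Delete trivial equation io(char) =?= io(char).
Delete trivial equation unit =?= unit.
Decompose tup3/3: char =?= char,  S1 =?= T3,  nat =?= nat.
Delete trivial equation char =?= char.
Bind S1 := T3; substituting into the one remaining equation that mentions S1 gives: tup3(int,T3,nat) =?= tup3(int,tup3(io(A),tup3(A,A,A),nat),nat).
Delete trivial equation nat =?= nat.
Decompose io/1: tup3(char,T1,E) =?= tup3(char,float,unit).
Decompose tup3/3: char =?= char,  T1 =?= float,  E =?= unit.
Delete trivial equation char =?= char.
Bind T1 := float; substituting into the one remaining equation that mentions T1 gives: tup3(tup3(float,S2,float),io(int),io(char)) =?= tup3(tup3(float,B,B),io(int),io(char)).
Bind E := unit; no other remaining equation mentions E.
Decompose tup3/3: tup3(float,S2,float) =?= tup3(float,B,B),  io(int) =?= io(int),  io(char) =?= io(char).
Decompose tup3/3: float =?= float,  S2 =?= B,  float =?= B.
Delete trivial equation float =?= float.
Bind S2 := B; no other remaining equation mentions S2.
Bind B := float; no other remaining equation mentions B. Substituting into the earlier binding gives S2 := float.
Delete trivial equation io(int) =?= io(int).
Delete trivial equation io(char) =?= io(char).
Decompose tup3/3: int =?= int,  T3 =?= tup3(io(A),tup3(A,A,A),nat),  nat =?= nat.
Delete trivial equation int =?= int.
Bind T3 := tup3(io(A),tup3(A,A,A),nat); no other remaining equation mentions T3. Substituting into the earlier binding gives S1 := tup3(io(A),tup3(A,A,A),nat).
Delete trivial equation nat =?= nat.
Decompose tup3/3: unit =?= unit,  io(tup3(R,float,int)) =?= io(tup3(io(float),float,A)),  unit =?= unit.
Delete trivial equation unit =?= unit.
Decompose io/1: tup3(R,float,int) =?= tup3(io(float),float,A).
Decompose tup3/3: R =?= io(float),  float =?= float,  int =?= A.
Bind R := io(float); no other remaining equation mentions R.
Delete trivial equation float =?= float.
Bind A := int; no other remaining equation mentions A. Substituting into the earlier bindings gives S1 := tup3(io(int),tup3(int,int,int),nat), T3 := tup3(io(int),tup3(int,int,int),nat).
Delete trivial equation unit =?= unit.
MGU = { S1 -> tup3(io(int),tup3(int,int,int),nat), T1 -> float, E -> unit, S2 -> float, B -> float, T3 -> tup3(io(int),tup3(int,int,int),nat), R -> io(float), A -> int }, so S2 -> float.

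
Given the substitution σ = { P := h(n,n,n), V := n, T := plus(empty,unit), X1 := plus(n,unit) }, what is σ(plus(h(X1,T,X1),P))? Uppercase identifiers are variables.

Replace each occurrence of P with h(n,n,n).
Replace each occurrence of T with plus(empty,unit).
Replace each occurrence of X1 with plus(n,unit).
Result: plus(h(plus(n,unit),plus(empty,unit),plus(n,unit)),h(n,n,n)).

plus(h(plus(n,unit),plus(empty,unit),plus(n,unit)),h(n,n,n))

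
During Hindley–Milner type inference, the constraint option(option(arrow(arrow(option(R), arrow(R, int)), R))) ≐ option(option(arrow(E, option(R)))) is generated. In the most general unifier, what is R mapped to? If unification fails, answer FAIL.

Decompose option/1: option(arrow(arrow(option(R), arrow(R, int)), R)) ≐ option(arrow(E, option(R))).
Decompose option/1: arrow(arrow(option(R), arrow(R, int)), R) ≐ arrow(E, option(R)).
Decompose arrow/2: arrow(option(R), arrow(R, int)) ≐ E,  R ≐ option(R).
Bind E := arrow(option(R), arrow(R, int)); no other remaining equation mentions E.
Occurs check fails: R occurs in option(R); the equation R ≐ option(R) has no finite solution.

FAIL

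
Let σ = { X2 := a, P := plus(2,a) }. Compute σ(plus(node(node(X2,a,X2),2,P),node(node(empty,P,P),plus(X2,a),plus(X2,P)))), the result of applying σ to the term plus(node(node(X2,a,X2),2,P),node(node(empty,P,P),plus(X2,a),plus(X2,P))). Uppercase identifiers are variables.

plus(node(node(a,a,a),2,plus(2,a)),node(node(empty,plus(2,a),plus(2,a)),plus(a,a),plus(a,plus(2,a))))

Replace each occurrence of X2 with a.
Replace each occurrence of P with plus(2,a).
Result: plus(node(node(a,a,a),2,plus(2,a)),node(node(empty,plus(2,a),plus(2,a)),plus(a,a),plus(a,plus(2,a)))).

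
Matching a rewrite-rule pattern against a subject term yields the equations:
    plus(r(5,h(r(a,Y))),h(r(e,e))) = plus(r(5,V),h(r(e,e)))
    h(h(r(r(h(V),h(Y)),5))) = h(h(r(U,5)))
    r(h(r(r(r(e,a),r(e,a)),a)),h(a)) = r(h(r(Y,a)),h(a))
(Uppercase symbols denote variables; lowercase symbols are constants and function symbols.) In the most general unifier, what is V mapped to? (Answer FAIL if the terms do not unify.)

h(r(a,r(r(e,a),r(e,a))))

Decompose plus/2: r(5,h(r(a,Y))) = r(5,V),  h(r(e,e)) = h(r(e,e)).
Decompose r/2: 5 = 5,  h(r(a,Y)) = V.
Delete trivial equation 5 = 5.
Bind V := h(r(a,Y)); substituting into the one remaining equation that mentions V gives: h(h(r(r(h(h(r(a,Y))),h(Y)),5))) = h(h(r(U,5))).
Delete trivial equation h(r(e,e)) = h(r(e,e)).
Decompose h/1: h(r(r(h(h(r(a,Y))),h(Y)),5)) = h(r(U,5)).
Decompose h/1: r(r(h(h(r(a,Y))),h(Y)),5) = r(U,5).
Decompose r/2: r(h(h(r(a,Y))),h(Y)) = U,  5 = 5.
Bind U := r(h(h(r(a,Y))),h(Y)); no other remaining equation mentions U.
Delete trivial equation 5 = 5.
Decompose r/2: h(r(r(r(e,a),r(e,a)),a)) = h(r(Y,a)),  h(a) = h(a).
Decompose h/1: r(r(r(e,a),r(e,a)),a) = r(Y,a).
Decompose r/2: r(r(e,a),r(e,a)) = Y,  a = a.
Bind Y := r(r(e,a),r(e,a)); no other remaining equation mentions Y. Substituting into the earlier bindings gives V := h(r(a,r(r(e,a),r(e,a)))), U := r(h(h(r(a,r(r(e,a),r(e,a))))),h(r(r(e,a),r(e,a)))).
Delete trivial equation a = a.
Delete trivial equation h(a) = h(a).
MGU = { V ↦ h(r(a,r(r(e,a),r(e,a)))), U ↦ r(h(h(r(a,r(r(e,a),r(e,a))))),h(r(r(e,a),r(e,a)))), Y ↦ r(r(e,a),r(e,a)) }, so V ↦ h(r(a,r(r(e,a),r(e,a)))).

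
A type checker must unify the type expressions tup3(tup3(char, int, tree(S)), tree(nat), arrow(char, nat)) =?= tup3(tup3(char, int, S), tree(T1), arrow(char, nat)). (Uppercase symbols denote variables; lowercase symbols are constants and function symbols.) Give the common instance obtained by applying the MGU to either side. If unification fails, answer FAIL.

FAIL

Decompose tup3/3: tup3(char, int, tree(S)) =?= tup3(char, int, S),  tree(nat) =?= tree(T1),  arrow(char, nat) =?= arrow(char, nat).
Decompose tup3/3: char =?= char,  int =?= int,  tree(S) =?= S.
Delete trivial equation char =?= char.
Delete trivial equation int =?= int.
Occurs check fails: S occurs in tree(S); the equation S =?= tree(S) has no finite solution.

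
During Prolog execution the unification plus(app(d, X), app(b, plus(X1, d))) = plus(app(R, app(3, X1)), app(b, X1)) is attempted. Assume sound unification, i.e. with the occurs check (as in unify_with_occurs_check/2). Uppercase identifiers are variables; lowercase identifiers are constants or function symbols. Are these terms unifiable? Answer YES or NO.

Decompose plus/2: app(d, X) = app(R, app(3, X1)),  app(b, plus(X1, d)) = app(b, X1).
Decompose app/2: d = R,  X = app(3, X1).
Bind R := d; no other remaining equation mentions R.
Bind X := app(3, X1); no other remaining equation mentions X.
Decompose app/2: b = b,  plus(X1, d) = X1.
Delete trivial equation b = b.
Occurs check fails: X1 occurs in plus(X1, d); the equation X1 = plus(X1, d) has no finite solution.

NO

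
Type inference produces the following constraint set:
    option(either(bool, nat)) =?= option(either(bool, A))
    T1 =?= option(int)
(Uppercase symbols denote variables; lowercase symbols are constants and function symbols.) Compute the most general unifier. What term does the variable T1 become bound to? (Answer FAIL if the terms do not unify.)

option(int)

Decompose option/1: either(bool, nat) =?= either(bool, A).
Decompose either/2: bool =?= bool,  nat =?= A.
Delete trivial equation bool =?= bool.
Bind A := nat; no other remaining equation mentions A.
Bind T1 := option(int).
MGU = { A := nat, T1 := option(int) }, so T1 := option(int).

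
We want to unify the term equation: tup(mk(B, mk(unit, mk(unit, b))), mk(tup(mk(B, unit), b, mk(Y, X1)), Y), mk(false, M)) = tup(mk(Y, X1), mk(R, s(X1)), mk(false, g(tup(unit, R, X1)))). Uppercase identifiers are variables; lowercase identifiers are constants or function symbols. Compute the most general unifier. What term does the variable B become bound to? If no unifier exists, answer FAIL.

s(mk(unit, mk(unit, b)))

Decompose tup/3: mk(B, mk(unit, mk(unit, b))) = mk(Y, X1),  mk(tup(mk(B, unit), b, mk(Y, X1)), Y) = mk(R, s(X1)),  mk(false, M) = mk(false, g(tup(unit, R, X1))).
Decompose mk/2: B = Y,  mk(unit, mk(unit, b)) = X1.
Bind B := Y; substituting into the one remaining equation that mentions B gives: mk(tup(mk(Y, unit), b, mk(Y, X1)), Y) = mk(R, s(X1)).
Bind X1 := mk(unit, mk(unit, b)); substituting into the remaining equations gives: mk(tup(mk(Y, unit), b, mk(Y, mk(unit, mk(unit, b)))), Y) = mk(R, s(mk(unit, mk(unit, b)))),  mk(false, M) = mk(false, g(tup(unit, R, mk(unit, mk(unit, b))))).
Decompose mk/2: tup(mk(Y, unit), b, mk(Y, mk(unit, mk(unit, b)))) = R,  Y = s(mk(unit, mk(unit, b))).
Bind R := tup(mk(Y, unit), b, mk(Y, mk(unit, mk(unit, b)))); substituting into the one remaining equation that mentions R gives: mk(false, M) = mk(false, g(tup(unit, tup(mk(Y, unit), b, mk(Y, mk(unit, mk(unit, b)))), mk(unit, mk(unit, b))))).
Bind Y := s(mk(unit, mk(unit, b))); substituting into the remaining equation gives: mk(false, M) = mk(false, g(tup(unit, tup(mk(s(mk(unit, mk(unit, b))), unit), b, mk(s(mk(unit, mk(unit, b))), mk(unit, mk(unit, b)))), mk(unit, mk(unit, b))))). Substituting into the earlier bindings gives B := s(mk(unit, mk(unit, b))), R := tup(mk(s(mk(unit, mk(unit, b))), unit), b, mk(s(mk(unit, mk(unit, b))), mk(unit, mk(unit, b)))).
Decompose mk/2: false = false,  M = g(tup(unit, tup(mk(s(mk(unit, mk(unit, b))), unit), b, mk(s(mk(unit, mk(unit, b))), mk(unit, mk(unit, b)))), mk(unit, mk(unit, b)))).
Delete trivial equation false = false.
Bind M := g(tup(unit, tup(mk(s(mk(unit, mk(unit, b))), unit), b, mk(s(mk(unit, mk(unit, b))), mk(unit, mk(unit, b)))), mk(unit, mk(unit, b)))).
MGU = { B := s(mk(unit, mk(unit, b))), X1 := mk(unit, mk(unit, b)), R := tup(mk(s(mk(unit, mk(unit, b))), unit), b, mk(s(mk(unit, mk(unit, b))), mk(unit, mk(unit, b)))), Y := s(mk(unit, mk(unit, b))), M := g(tup(unit, tup(mk(s(mk(unit, mk(unit, b))), unit), b, mk(s(mk(unit, mk(unit, b))), mk(unit, mk(unit, b)))), mk(unit, mk(unit, b)))) }, so B := s(mk(unit, mk(unit, b))).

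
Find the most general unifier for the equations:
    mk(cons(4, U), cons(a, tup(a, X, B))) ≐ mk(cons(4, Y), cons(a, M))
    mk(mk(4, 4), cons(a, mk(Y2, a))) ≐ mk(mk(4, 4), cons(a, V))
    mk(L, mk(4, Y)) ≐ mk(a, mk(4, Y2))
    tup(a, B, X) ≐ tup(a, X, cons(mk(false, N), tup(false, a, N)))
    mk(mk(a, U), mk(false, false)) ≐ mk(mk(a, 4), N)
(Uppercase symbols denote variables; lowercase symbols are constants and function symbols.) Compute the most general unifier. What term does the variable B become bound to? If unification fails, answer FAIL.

cons(mk(false, mk(false, false)), tup(false, a, mk(false, false)))

Decompose mk/2: cons(4, U) ≐ cons(4, Y),  cons(a, tup(a, X, B)) ≐ cons(a, M).
Decompose cons/2: 4 ≐ 4,  U ≐ Y.
Delete trivial equation 4 ≐ 4.
Bind U := Y; substituting into the one remaining equation that mentions U gives: mk(mk(a, Y), mk(false, false)) ≐ mk(mk(a, 4), N).
Decompose cons/2: a ≐ a,  tup(a, X, B) ≐ M.
Delete trivial equation a ≐ a.
Bind M := tup(a, X, B); no other remaining equation mentions M.
Decompose mk/2: mk(4, 4) ≐ mk(4, 4),  cons(a, mk(Y2, a)) ≐ cons(a, V).
Delete trivial equation mk(4, 4) ≐ mk(4, 4).
Decompose cons/2: a ≐ a,  mk(Y2, a) ≐ V.
Delete trivial equation a ≐ a.
Bind V := mk(Y2, a); no other remaining equation mentions V.
Decompose mk/2: L ≐ a,  mk(4, Y) ≐ mk(4, Y2).
Bind L := a; no other remaining equation mentions L.
Decompose mk/2: 4 ≐ 4,  Y ≐ Y2.
Delete trivial equation 4 ≐ 4.
Bind Y := Y2; substituting into the one remaining equation that mentions Y gives: mk(mk(a, Y2), mk(false, false)) ≐ mk(mk(a, 4), N). Substituting into the earlier binding gives U := Y2.
Decompose tup/3: a ≐ a,  B ≐ X,  X ≐ cons(mk(false, N), tup(false, a, N)).
Delete trivial equation a ≐ a.
Bind B := X; no other remaining equation mentions B. Substituting into the earlier binding gives M := tup(a, X, X).
Bind X := cons(mk(false, N), tup(false, a, N)); no other remaining equation mentions X. Substituting into the earlier bindings gives M := tup(a, cons(mk(false, N), tup(false, a, N)), cons(mk(false, N), tup(false, a, N))), B := cons(mk(false, N), tup(false, a, N)).
Decompose mk/2: mk(a, Y2) ≐ mk(a, 4),  mk(false, false) ≐ N.
Decompose mk/2: a ≐ a,  Y2 ≐ 4.
Delete trivial equation a ≐ a.
Bind Y2 := 4; no other remaining equation mentions Y2. Substituting into the earlier bindings gives U := 4, V := mk(4, a), Y := 4.
Bind N := mk(false, false). Substituting into the earlier bindings gives M := tup(a, cons(mk(false, mk(false, false)), tup(false, a, mk(false, false))), cons(mk(false, mk(false, false)), tup(false, a, mk(false, false)))), B := cons(mk(false, mk(false, false)), tup(false, a, mk(false, false))), X := cons(mk(false, mk(false, false)), tup(false, a, mk(false, false))).
MGU = { U ↦ 4, M ↦ tup(a, cons(mk(false, mk(false, false)), tup(false, a, mk(false, false))), cons(mk(false, mk(false, false)), tup(false, a, mk(false, false)))), V ↦ mk(4, a), L ↦ a, Y ↦ 4, B ↦ cons(mk(false, mk(false, false)), tup(false, a, mk(false, false))), X ↦ cons(mk(false, mk(false, false)), tup(false, a, mk(false, false))), Y2 ↦ 4, N ↦ mk(false, false) }, so B ↦ cons(mk(false, mk(false, false)), tup(false, a, mk(false, false))).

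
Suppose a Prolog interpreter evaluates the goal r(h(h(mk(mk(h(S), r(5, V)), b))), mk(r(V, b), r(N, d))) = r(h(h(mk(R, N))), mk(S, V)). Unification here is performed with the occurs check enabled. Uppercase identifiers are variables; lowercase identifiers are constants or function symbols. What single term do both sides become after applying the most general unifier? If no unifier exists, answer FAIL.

r(h(h(mk(mk(h(r(r(b, d), b)), r(5, r(b, d))), b))), mk(r(r(b, d), b), r(b, d)))

Decompose r/2: h(h(mk(mk(h(S), r(5, V)), b))) = h(h(mk(R, N))),  mk(r(V, b), r(N, d)) = mk(S, V).
Decompose h/1: h(mk(mk(h(S), r(5, V)), b)) = h(mk(R, N)).
Decompose h/1: mk(mk(h(S), r(5, V)), b) = mk(R, N).
Decompose mk/2: mk(h(S), r(5, V)) = R,  b = N.
Bind R := mk(h(S), r(5, V)); no other remaining equation mentions R.
Bind N := b; substituting into the remaining equation gives: mk(r(V, b), r(b, d)) = mk(S, V).
Decompose mk/2: r(V, b) = S,  r(b, d) = V.
Bind S := r(V, b); no other remaining equation mentions S. Substituting into the earlier binding gives R := mk(h(r(V, b)), r(5, V)).
Bind V := r(b, d). Substituting into the earlier bindings gives R := mk(h(r(r(b, d), b)), r(5, r(b, d))), S := r(r(b, d), b).
Applying the MGU to either side gives r(h(h(mk(mk(h(r(r(b, d), b)), r(5, r(b, d))), b))), mk(r(r(b, d), b), r(b, d))).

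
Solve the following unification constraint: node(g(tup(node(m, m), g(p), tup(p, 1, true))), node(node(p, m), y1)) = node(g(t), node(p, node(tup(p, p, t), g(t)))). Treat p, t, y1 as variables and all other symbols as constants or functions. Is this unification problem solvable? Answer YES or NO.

NO

Decompose node/2: g(tup(node(m, m), g(p), tup(p, 1, true))) = g(t),  node(node(p, m), y1) = node(p, node(tup(p, p, t), g(t))).
Decompose g/1: tup(node(m, m), g(p), tup(p, 1, true)) = t.
Bind t := tup(node(m, m), g(p), tup(p, 1, true)); substituting into the remaining equation gives: node(node(p, m), y1) = node(p, node(tup(p, p, tup(node(m, m), g(p), tup(p, 1, true))), g(tup(node(m, m), g(p), tup(p, 1, true))))).
Decompose node/2: node(p, m) = p,  y1 = node(tup(p, p, tup(node(m, m), g(p), tup(p, 1, true))), g(tup(node(m, m), g(p), tup(p, 1, true)))).
Occurs check fails: p occurs in node(p, m); the equation p = node(p, m) has no finite solution.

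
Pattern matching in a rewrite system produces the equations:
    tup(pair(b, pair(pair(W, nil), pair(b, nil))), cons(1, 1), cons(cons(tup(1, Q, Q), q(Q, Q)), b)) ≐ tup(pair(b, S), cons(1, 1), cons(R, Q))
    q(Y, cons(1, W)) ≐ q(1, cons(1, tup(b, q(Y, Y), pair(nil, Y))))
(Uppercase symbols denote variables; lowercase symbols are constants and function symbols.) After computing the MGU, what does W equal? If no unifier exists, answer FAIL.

tup(b, q(1, 1), pair(nil, 1))

Decompose tup/3: pair(b, pair(pair(W, nil), pair(b, nil))) ≐ pair(b, S),  cons(1, 1) ≐ cons(1, 1),  cons(cons(tup(1, Q, Q), q(Q, Q)), b) ≐ cons(R, Q).
Decompose pair/2: b ≐ b,  pair(pair(W, nil), pair(b, nil)) ≐ S.
Delete trivial equation b ≐ b.
Bind S := pair(pair(W, nil), pair(b, nil)); no other remaining equation mentions S.
Delete trivial equation cons(1, 1) ≐ cons(1, 1).
Decompose cons/2: cons(tup(1, Q, Q), q(Q, Q)) ≐ R,  b ≐ Q.
Bind R := cons(tup(1, Q, Q), q(Q, Q)); no other remaining equation mentions R.
Bind Q := b; no other remaining equation mentions Q. Substituting into the earlier binding gives R := cons(tup(1, b, b), q(b, b)).
Decompose q/2: Y ≐ 1,  cons(1, W) ≐ cons(1, tup(b, q(Y, Y), pair(nil, Y))).
Bind Y := 1; substituting into the remaining equation gives: cons(1, W) ≐ cons(1, tup(b, q(1, 1), pair(nil, 1))).
Decompose cons/2: 1 ≐ 1,  W ≐ tup(b, q(1, 1), pair(nil, 1)).
Delete trivial equation 1 ≐ 1.
Bind W := tup(b, q(1, 1), pair(nil, 1)). Substituting into the earlier binding gives S := pair(pair(tup(b, q(1, 1), pair(nil, 1)), nil), pair(b, nil)).
MGU = { S -> pair(pair(tup(b, q(1, 1), pair(nil, 1)), nil), pair(b, nil)), R -> cons(tup(1, b, b), q(b, b)), Q -> b, Y -> 1, W -> tup(b, q(1, 1), pair(nil, 1)) }, so W -> tup(b, q(1, 1), pair(nil, 1)).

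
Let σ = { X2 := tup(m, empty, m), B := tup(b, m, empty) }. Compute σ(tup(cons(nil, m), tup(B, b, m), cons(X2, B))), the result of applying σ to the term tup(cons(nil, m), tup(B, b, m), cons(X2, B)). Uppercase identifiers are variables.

Replace each occurrence of X2 with tup(m, empty, m).
Replace each occurrence of B with tup(b, m, empty).
Result: tup(cons(nil, m), tup(tup(b, m, empty), b, m), cons(tup(m, empty, m), tup(b, m, empty))).

tup(cons(nil, m), tup(tup(b, m, empty), b, m), cons(tup(m, empty, m), tup(b, m, empty)))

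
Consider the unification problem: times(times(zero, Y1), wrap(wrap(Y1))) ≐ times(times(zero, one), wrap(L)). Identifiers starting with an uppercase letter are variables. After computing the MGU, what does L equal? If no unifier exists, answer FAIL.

wrap(one)

Decompose times/2: times(zero, Y1) ≐ times(zero, one),  wrap(wrap(Y1)) ≐ wrap(L).
Decompose times/2: zero ≐ zero,  Y1 ≐ one.
Delete trivial equation zero ≐ zero.
Bind Y1 := one; substituting into the remaining equation gives: wrap(wrap(one)) ≐ wrap(L).
Decompose wrap/1: wrap(one) ≐ L.
Bind L := wrap(one).
MGU = { Y1 ↦ one, L ↦ wrap(one) }, so L ↦ wrap(one).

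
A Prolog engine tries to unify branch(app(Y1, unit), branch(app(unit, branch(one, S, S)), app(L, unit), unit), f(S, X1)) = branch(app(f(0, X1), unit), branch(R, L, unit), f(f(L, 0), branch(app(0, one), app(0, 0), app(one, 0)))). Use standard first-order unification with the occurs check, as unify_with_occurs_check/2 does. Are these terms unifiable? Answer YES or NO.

NO

Decompose branch/3: app(Y1, unit) = app(f(0, X1), unit),  branch(app(unit, branch(one, S, S)), app(L, unit), unit) = branch(R, L, unit),  f(S, X1) = f(f(L, 0), branch(app(0, one), app(0, 0), app(one, 0))).
Decompose app/2: Y1 = f(0, X1),  unit = unit.
Bind Y1 := f(0, X1); no other remaining equation mentions Y1.
Delete trivial equation unit = unit.
Decompose branch/3: app(unit, branch(one, S, S)) = R,  app(L, unit) = L,  unit = unit.
Bind R := app(unit, branch(one, S, S)); no other remaining equation mentions R.
Occurs check fails: L occurs in app(L, unit); the equation L = app(L, unit) has no finite solution.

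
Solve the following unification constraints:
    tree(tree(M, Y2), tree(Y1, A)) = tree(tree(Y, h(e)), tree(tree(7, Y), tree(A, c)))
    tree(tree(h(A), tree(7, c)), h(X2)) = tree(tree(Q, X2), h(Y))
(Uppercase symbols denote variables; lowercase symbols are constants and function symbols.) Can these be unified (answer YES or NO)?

NO

Decompose tree/2: tree(M, Y2) = tree(Y, h(e)),  tree(Y1, A) = tree(tree(7, Y), tree(A, c)).
Decompose tree/2: M = Y,  Y2 = h(e).
Bind M := Y; no other remaining equation mentions M.
Bind Y2 := h(e); no other remaining equation mentions Y2.
Decompose tree/2: Y1 = tree(7, Y),  A = tree(A, c).
Bind Y1 := tree(7, Y); no other remaining equation mentions Y1.
Occurs check fails: A occurs in tree(A, c); the equation A = tree(A, c) has no finite solution.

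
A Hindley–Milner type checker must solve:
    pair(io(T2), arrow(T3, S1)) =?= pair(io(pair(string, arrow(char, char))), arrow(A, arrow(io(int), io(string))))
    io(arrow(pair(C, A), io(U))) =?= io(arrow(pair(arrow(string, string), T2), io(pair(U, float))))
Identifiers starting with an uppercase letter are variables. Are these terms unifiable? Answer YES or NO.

Decompose pair/2: io(T2) =?= io(pair(string, arrow(char, char))),  arrow(T3, S1) =?= arrow(A, arrow(io(int), io(string))).
Decompose io/1: T2 =?= pair(string, arrow(char, char)).
Bind T2 := pair(string, arrow(char, char)); substituting into the one remaining equation that mentions T2 gives: io(arrow(pair(C, A), io(U))) =?= io(arrow(pair(arrow(string, string), pair(string, arrow(char, char))), io(pair(U, float)))).
Decompose arrow/2: T3 =?= A,  S1 =?= arrow(io(int), io(string)).
Bind T3 := A; no other remaining equation mentions T3.
Bind S1 := arrow(io(int), io(string)); no other remaining equation mentions S1.
Decompose io/1: arrow(pair(C, A), io(U)) =?= arrow(pair(arrow(string, string), pair(string, arrow(char, char))), io(pair(U, float))).
Decompose arrow/2: pair(C, A) =?= pair(arrow(string, string), pair(string, arrow(char, char))),  io(U) =?= io(pair(U, float)).
Decompose pair/2: C =?= arrow(string, string),  A =?= pair(string, arrow(char, char)).
Bind C := arrow(string, string); no other remaining equation mentions C.
Bind A := pair(string, arrow(char, char)); no other remaining equation mentions A. Substituting into the earlier binding gives T3 := pair(string, arrow(char, char)).
Decompose io/1: U =?= pair(U, float).
Occurs check fails: U occurs in pair(U, float); the equation U =?= pair(U, float) has no finite solution.

NO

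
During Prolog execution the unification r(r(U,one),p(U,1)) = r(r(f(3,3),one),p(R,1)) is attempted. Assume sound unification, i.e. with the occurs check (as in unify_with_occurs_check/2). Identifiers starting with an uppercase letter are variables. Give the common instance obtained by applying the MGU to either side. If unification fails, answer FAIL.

Decompose r/2: r(U,one) = r(f(3,3),one),  p(U,1) = p(R,1).
Decompose r/2: U = f(3,3),  one = one.
Bind U := f(3,3); substituting into the one remaining equation that mentions U gives: p(f(3,3),1) = p(R,1).
Delete trivial equation one = one.
Decompose p/2: f(3,3) = R,  1 = 1.
Bind R := f(3,3); no other remaining equation mentions R.
Delete trivial equation 1 = 1.
Applying the MGU to either side gives r(r(f(3,3),one),p(f(3,3),1)).

r(r(f(3,3),one),p(f(3,3),1))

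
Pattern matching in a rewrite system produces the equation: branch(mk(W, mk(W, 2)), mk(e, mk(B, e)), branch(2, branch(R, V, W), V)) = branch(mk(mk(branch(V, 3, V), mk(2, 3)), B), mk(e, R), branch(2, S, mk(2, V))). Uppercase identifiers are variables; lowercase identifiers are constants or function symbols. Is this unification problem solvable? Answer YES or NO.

Decompose branch/3: mk(W, mk(W, 2)) = mk(mk(branch(V, 3, V), mk(2, 3)), B),  mk(e, mk(B, e)) = mk(e, R),  branch(2, branch(R, V, W), V) = branch(2, S, mk(2, V)).
Decompose mk/2: W = mk(branch(V, 3, V), mk(2, 3)),  mk(W, 2) = B.
Bind W := mk(branch(V, 3, V), mk(2, 3)); substituting into the 2 remaining equations that mention W gives: mk(mk(branch(V, 3, V), mk(2, 3)), 2) = B,  branch(2, branch(R, V, mk(branch(V, 3, V), mk(2, 3))), V) = branch(2, S, mk(2, V)).
Bind B := mk(mk(branch(V, 3, V), mk(2, 3)), 2); substituting into the one remaining equation that mentions B gives: mk(e, mk(mk(mk(branch(V, 3, V), mk(2, 3)), 2), e)) = mk(e, R).
Decompose mk/2: e = e,  mk(mk(mk(branch(V, 3, V), mk(2, 3)), 2), e) = R.
Delete trivial equation e = e.
Bind R := mk(mk(mk(branch(V, 3, V), mk(2, 3)), 2), e); substituting into the remaining equation gives: branch(2, branch(mk(mk(mk(branch(V, 3, V), mk(2, 3)), 2), e), V, mk(branch(V, 3, V), mk(2, 3))), V) = branch(2, S, mk(2, V)).
Decompose branch/3: 2 = 2,  branch(mk(mk(mk(branch(V, 3, V), mk(2, 3)), 2), e), V, mk(branch(V, 3, V), mk(2, 3))) = S,  V = mk(2, V).
Delete trivial equation 2 = 2.
Bind S := branch(mk(mk(mk(branch(V, 3, V), mk(2, 3)), 2), e), V, mk(branch(V, 3, V), mk(2, 3))); no other remaining equation mentions S.
Occurs check fails: V occurs in mk(2, V); the equation V = mk(2, V) has no finite solution.

NO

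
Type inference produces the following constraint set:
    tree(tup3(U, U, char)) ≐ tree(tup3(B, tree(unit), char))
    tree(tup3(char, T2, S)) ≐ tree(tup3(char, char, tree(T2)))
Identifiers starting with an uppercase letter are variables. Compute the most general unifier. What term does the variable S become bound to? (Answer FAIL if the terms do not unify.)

tree(char)

Decompose tree/1: tup3(U, U, char) ≐ tup3(B, tree(unit), char).
Decompose tup3/3: U ≐ B,  U ≐ tree(unit),  char ≐ char.
Bind U := B; substituting into the one remaining equation that mentions U gives: B ≐ tree(unit).
Bind B := tree(unit); no other remaining equation mentions B. Substituting into the earlier binding gives U := tree(unit).
Delete trivial equation char ≐ char.
Decompose tree/1: tup3(char, T2, S) ≐ tup3(char, char, tree(T2)).
Decompose tup3/3: char ≐ char,  T2 ≐ char,  S ≐ tree(T2).
Delete trivial equation char ≐ char.
Bind T2 := char; substituting into the remaining equation gives: S ≐ tree(char).
Bind S := tree(char).
MGU = { U := tree(unit), B := tree(unit), T2 := char, S := tree(char) }, so S := tree(char).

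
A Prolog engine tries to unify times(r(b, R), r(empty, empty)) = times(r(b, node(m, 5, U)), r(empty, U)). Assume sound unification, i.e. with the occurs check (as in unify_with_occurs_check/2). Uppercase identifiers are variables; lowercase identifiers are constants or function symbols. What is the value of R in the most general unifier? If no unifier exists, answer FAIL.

node(m, 5, empty)

Decompose times/2: r(b, R) = r(b, node(m, 5, U)),  r(empty, empty) = r(empty, U).
Decompose r/2: b = b,  R = node(m, 5, U).
Delete trivial equation b = b.
Bind R := node(m, 5, U); no other remaining equation mentions R.
Decompose r/2: empty = empty,  empty = U.
Delete trivial equation empty = empty.
Bind U := empty. Substituting into the earlier binding gives R := node(m, 5, empty).
MGU = { R = node(m, 5, empty), U = empty }, so R = node(m, 5, empty).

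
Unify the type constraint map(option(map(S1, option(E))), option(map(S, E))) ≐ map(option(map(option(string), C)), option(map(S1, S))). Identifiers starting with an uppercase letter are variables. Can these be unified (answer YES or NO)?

YES

Decompose map/2: option(map(S1, option(E))) ≐ option(map(option(string), C)),  option(map(S, E)) ≐ option(map(S1, S)).
Decompose option/1: map(S1, option(E)) ≐ map(option(string), C).
Decompose map/2: S1 ≐ option(string),  option(E) ≐ C.
Bind S1 := option(string); substituting into the one remaining equation that mentions S1 gives: option(map(S, E)) ≐ option(map(option(string), S)).
Bind C := option(E); no other remaining equation mentions C.
Decompose option/1: map(S, E) ≐ map(option(string), S).
Decompose map/2: S ≐ option(string),  E ≐ S.
Bind S := option(string); substituting into the remaining equation gives: E ≐ option(string).
Bind E := option(string). Substituting into the earlier binding gives C := option(option(string)).
No equations remain and no clash or occurs-check failure arose, so a unifier exists.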